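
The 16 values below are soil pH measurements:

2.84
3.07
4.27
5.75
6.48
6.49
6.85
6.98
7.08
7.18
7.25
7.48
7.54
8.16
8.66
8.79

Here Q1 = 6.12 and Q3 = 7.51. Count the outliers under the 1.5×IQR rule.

IQR = 1.39; fences at 6.12 − 2.085 = 4.035 and 7.51 + 2.085 = 9.595.
Outside the cutoffs: 2.84, 3.07.

2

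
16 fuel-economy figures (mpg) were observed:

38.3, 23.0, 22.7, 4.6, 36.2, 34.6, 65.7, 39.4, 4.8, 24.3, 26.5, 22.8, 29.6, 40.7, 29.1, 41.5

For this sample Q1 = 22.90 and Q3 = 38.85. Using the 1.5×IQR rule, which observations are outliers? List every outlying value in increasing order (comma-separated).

IQR = Q3 − Q1 = 38.85 − 22.90 = 15.95.
Lower fence = Q1 − 1.5·IQR = 22.90 − 23.925 = -1.025.
Upper fence = Q3 + 1.5·IQR = 38.85 + 23.925 = 62.775.
65.7 > 62.775 → outlier.
All remaining values lie within [-1.025, 62.775].

65.7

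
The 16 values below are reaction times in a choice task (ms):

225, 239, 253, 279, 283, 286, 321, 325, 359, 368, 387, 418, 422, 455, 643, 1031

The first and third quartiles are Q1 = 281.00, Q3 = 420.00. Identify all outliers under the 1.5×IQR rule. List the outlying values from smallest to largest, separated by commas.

IQR = Q3 − Q1 = 420.00 − 281.00 = 139.00.
Lower fence = Q1 − 1.5·IQR = 281.00 − 208.50 = 72.50.
Upper fence = Q3 + 1.5·IQR = 420.00 + 208.50 = 628.50.
643 > 628.50 → outlier.
1031 > 628.50 → outlier.
All remaining values lie within [72.50, 628.50].

643, 1031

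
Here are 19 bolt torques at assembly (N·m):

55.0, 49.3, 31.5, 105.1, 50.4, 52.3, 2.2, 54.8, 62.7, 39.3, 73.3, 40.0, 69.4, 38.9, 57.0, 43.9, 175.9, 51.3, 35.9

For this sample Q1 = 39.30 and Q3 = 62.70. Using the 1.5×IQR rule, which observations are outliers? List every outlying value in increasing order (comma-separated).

2.2, 105.1, 175.9

IQR = Q3 − Q1 = 62.70 − 39.30 = 23.40.
Lower fence = Q1 − 1.5·IQR = 39.30 − 35.10 = 4.20.
Upper fence = Q3 + 1.5·IQR = 62.70 + 35.10 = 97.80.
2.2 < 4.20 → outlier.
105.1 > 97.80 → outlier.
175.9 > 97.80 → outlier.
All remaining values lie within [4.20, 97.80].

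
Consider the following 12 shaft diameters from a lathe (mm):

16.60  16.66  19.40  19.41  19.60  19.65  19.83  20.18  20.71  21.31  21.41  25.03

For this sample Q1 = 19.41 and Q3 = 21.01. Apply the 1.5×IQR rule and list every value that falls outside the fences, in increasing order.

IQR = Q3 − Q1 = 21.01 − 19.41 = 1.60.
Lower fence = Q1 − 1.5·IQR = 19.41 − 2.40 = 17.01.
Upper fence = Q3 + 1.5·IQR = 21.01 + 2.40 = 23.41.
16.60 < 17.01 → outlier.
16.66 < 17.01 → outlier.
25.03 > 23.41 → outlier.
All remaining values lie within [17.01, 23.41].

16.60, 16.66, 25.03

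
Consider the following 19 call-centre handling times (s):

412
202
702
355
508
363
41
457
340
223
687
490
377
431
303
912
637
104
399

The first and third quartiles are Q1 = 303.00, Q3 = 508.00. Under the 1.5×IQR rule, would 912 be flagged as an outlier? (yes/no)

yes

IQR = Q3 − Q1 = 508.00 − 303.00 = 205.00.
Lower fence = Q1 − 1.5·IQR = 303.00 − 307.50 = -4.50.
Upper fence = Q3 + 1.5·IQR = 508.00 + 307.50 = 815.50.
912 lies above the upper fence.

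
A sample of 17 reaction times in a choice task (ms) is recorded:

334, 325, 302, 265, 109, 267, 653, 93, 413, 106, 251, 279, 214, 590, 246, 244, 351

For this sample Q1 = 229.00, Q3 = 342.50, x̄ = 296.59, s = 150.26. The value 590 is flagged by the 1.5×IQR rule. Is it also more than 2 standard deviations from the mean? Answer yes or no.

z = (590 − 296.59) / 150.26 = 1.95.
|z| = 1.95 ≤ 2.

no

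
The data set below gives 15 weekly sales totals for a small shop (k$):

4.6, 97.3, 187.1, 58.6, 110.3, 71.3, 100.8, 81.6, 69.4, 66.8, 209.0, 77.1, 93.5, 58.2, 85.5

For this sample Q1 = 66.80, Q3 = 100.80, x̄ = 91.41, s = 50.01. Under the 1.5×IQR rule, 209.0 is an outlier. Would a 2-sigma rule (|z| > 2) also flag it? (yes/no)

yes

z = (209.0 − 91.41) / 50.01 = 2.35.
|z| = 2.35 > 2.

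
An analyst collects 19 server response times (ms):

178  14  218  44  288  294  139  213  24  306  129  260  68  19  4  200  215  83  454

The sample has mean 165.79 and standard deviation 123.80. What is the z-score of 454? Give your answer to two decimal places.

z = (454 − 165.79) / 123.80 = 2.33.

2.33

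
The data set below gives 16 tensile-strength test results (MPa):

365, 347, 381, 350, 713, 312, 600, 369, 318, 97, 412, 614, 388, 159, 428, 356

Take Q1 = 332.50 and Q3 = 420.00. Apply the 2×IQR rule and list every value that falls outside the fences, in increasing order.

97, 600, 614, 713

IQR = Q3 − Q1 = 420.00 − 332.50 = 87.50.
Lower fence = Q1 − 2·IQR = 332.50 − 175.00 = 157.50.
Upper fence = Q3 + 2·IQR = 420.00 + 175.00 = 595.00.
97 < 157.50 → outlier.
600 > 595.00 → outlier.
614 > 595.00 → outlier.
713 > 595.00 → outlier.
All remaining values lie within [157.50, 595.00].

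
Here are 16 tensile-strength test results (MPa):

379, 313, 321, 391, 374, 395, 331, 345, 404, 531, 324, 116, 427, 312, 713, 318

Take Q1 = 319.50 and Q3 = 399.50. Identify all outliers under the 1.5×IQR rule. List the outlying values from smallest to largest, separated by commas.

IQR = Q3 − Q1 = 399.50 − 319.50 = 80.00.
Lower fence = Q1 − 1.5·IQR = 319.50 − 120.00 = 199.50.
Upper fence = Q3 + 1.5·IQR = 399.50 + 120.00 = 519.50.
116 < 199.50 → outlier.
531 > 519.50 → outlier.
713 > 519.50 → outlier.
All remaining values lie within [199.50, 519.50].

116, 531, 713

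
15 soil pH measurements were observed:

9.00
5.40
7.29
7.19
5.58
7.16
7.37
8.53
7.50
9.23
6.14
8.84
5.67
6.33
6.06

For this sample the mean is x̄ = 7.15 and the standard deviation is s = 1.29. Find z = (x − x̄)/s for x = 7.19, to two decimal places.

z = (7.19 − 7.15) / 1.29 = 0.03.

0.03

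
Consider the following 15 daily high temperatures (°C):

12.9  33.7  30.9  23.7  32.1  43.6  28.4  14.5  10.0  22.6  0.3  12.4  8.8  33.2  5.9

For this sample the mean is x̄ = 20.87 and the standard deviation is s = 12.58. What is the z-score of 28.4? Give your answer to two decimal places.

z = (28.4 − 20.87) / 12.58 = 0.60.

0.60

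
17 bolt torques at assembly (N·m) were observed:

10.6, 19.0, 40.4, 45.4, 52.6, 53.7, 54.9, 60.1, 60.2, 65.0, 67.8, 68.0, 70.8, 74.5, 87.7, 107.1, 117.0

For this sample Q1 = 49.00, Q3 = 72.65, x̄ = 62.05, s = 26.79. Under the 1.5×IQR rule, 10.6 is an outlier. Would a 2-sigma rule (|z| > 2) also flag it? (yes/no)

z = (10.6 − 62.05) / 26.79 = -1.92.
|z| = 1.92 ≤ 2.

no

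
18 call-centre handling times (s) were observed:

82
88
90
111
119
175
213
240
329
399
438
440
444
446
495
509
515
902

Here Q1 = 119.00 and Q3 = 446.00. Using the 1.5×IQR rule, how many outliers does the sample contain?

0

IQR = 327.00; fences at 119.00 − 490.50 = -371.50 and 446.00 + 490.50 = 936.50.
Every value lies within the cutoffs.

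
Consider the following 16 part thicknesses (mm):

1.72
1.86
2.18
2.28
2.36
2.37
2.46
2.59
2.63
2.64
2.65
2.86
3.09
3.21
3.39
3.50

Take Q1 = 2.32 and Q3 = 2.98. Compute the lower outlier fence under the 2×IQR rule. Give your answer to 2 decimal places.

IQR = Q3 − Q1 = 2.98 − 2.32 = 0.66.
Lower fence = Q1 − 2·IQR = 2.32 − 1.32 = 1.00.
Upper fence = Q3 + 2·IQR = 2.98 + 1.32 = 4.30.

1.00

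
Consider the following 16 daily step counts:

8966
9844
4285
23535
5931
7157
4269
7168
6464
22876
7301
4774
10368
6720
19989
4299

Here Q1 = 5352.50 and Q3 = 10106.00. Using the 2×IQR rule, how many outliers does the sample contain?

3

IQR = 4753.50; fences at 5352.50 − 9507.00 = -4154.50 and 10106.00 + 9507.00 = 19613.00.
Outside the cutoffs: 19989, 22876, 23535.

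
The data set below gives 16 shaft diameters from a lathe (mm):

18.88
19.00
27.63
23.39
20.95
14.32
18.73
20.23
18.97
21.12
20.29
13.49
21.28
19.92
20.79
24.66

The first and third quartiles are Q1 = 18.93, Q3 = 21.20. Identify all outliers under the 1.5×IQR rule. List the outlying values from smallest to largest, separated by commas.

13.49, 14.32, 24.66, 27.63

IQR = Q3 − Q1 = 21.20 − 18.93 = 2.27.
Lower fence = Q1 − 1.5·IQR = 18.93 − 3.405 = 15.525.
Upper fence = Q3 + 1.5·IQR = 21.20 + 3.405 = 24.605.
13.49 < 15.525 → outlier.
14.32 < 15.525 → outlier.
24.66 > 24.605 → outlier.
27.63 > 24.605 → outlier.
All remaining values lie within [15.525, 24.605].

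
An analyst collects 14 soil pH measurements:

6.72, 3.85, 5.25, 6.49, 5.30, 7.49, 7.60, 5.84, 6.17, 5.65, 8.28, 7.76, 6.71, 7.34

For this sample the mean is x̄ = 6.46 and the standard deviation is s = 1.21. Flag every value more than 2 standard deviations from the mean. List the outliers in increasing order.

Cutoffs at x̄ ± 2s: 6.46 ± 2·1.21 = [4.04, 8.88].
3.85: z = -2.16, |z| > 2 → outlier.
Every other value lies within [4.04, 8.88].

3.85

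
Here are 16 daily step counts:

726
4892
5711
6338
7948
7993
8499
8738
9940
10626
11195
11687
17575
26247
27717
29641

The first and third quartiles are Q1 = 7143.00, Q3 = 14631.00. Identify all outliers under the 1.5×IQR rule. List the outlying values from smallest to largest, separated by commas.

IQR = Q3 − Q1 = 14631.00 − 7143.00 = 7488.00.
Lower fence = Q1 − 1.5·IQR = 7143.00 − 11232.00 = -4089.00.
Upper fence = Q3 + 1.5·IQR = 14631.00 + 11232.00 = 25863.00.
26247 > 25863.00 → outlier.
27717 > 25863.00 → outlier.
29641 > 25863.00 → outlier.
All remaining values lie within [-4089.00, 25863.00].

26247, 27717, 29641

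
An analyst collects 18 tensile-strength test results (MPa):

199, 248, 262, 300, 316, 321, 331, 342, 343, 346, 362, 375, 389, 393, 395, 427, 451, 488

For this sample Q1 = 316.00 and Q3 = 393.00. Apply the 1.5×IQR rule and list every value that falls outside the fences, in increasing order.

199

IQR = Q3 − Q1 = 393.00 − 316.00 = 77.00.
Lower fence = Q1 − 1.5·IQR = 316.00 − 115.50 = 200.50.
Upper fence = Q3 + 1.5·IQR = 393.00 + 115.50 = 508.50.
199 < 200.50 → outlier.
All remaining values lie within [200.50, 508.50].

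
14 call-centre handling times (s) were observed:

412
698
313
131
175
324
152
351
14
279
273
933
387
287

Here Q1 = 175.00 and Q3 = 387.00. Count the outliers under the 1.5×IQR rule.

1

IQR = 212.00; fences at 175.00 − 318.00 = -143.00 and 387.00 + 318.00 = 705.00.
Outside the cutoffs: 933.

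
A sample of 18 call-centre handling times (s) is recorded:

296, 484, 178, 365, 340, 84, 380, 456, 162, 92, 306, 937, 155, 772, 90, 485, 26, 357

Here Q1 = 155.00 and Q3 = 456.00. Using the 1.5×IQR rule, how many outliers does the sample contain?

IQR = 301.00; fences at 155.00 − 451.50 = -296.50 and 456.00 + 451.50 = 907.50.
Outside the cutoffs: 937.

1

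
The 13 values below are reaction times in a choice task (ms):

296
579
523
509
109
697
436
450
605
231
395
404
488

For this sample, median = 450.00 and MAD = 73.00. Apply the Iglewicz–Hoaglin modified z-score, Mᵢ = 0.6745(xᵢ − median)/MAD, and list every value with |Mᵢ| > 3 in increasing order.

109

|Mᵢ| > 3 ⇔ |xᵢ − 450.00| > 3·73.00/0.6745 = 324.68.
So outliers lie outside [125.32, 774.68].
109: M = -3.15 → outlier.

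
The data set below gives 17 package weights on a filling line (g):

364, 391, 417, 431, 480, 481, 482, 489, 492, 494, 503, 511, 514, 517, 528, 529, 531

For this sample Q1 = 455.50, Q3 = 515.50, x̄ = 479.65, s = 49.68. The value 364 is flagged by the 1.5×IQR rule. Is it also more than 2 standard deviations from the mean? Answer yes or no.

z = (364 − 479.65) / 49.68 = -2.33.
|z| = 2.33 > 2.

yes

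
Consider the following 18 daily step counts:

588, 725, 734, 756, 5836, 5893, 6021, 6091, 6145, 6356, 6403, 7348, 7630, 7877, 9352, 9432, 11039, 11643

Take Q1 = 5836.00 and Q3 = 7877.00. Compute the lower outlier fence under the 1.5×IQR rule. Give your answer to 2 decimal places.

IQR = Q3 − Q1 = 7877.00 − 5836.00 = 2041.00.
Lower fence = Q1 − 1.5·IQR = 5836.00 − 3061.50 = 2774.50.
Upper fence = Q3 + 1.5·IQR = 7877.00 + 3061.50 = 10938.50.

2774.50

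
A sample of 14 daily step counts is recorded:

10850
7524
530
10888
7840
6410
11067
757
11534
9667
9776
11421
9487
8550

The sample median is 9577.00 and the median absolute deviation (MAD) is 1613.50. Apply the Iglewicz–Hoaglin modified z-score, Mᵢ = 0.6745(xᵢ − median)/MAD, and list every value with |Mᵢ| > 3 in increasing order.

530, 757

|Mᵢ| > 3 ⇔ |xᵢ − 9577.00| > 3·1613.50/0.6745 = 7176.43.
So outliers lie outside [2400.57, 16753.43].
530: M = -3.78 → outlier.
757: M = -3.69 → outlier.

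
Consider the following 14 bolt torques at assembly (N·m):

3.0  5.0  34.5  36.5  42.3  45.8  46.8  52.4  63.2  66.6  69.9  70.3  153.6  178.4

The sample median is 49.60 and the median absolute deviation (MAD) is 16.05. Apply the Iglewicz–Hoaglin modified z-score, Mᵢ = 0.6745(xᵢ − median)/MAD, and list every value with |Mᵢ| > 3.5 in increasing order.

|Mᵢ| > 3.5 ⇔ |xᵢ − 49.60| > 3.5·16.05/0.6745 = 83.28.
So outliers lie outside [-33.68, 132.88].
153.6: M = 4.37 → outlier.
178.4: M = 5.41 → outlier.

153.6, 178.4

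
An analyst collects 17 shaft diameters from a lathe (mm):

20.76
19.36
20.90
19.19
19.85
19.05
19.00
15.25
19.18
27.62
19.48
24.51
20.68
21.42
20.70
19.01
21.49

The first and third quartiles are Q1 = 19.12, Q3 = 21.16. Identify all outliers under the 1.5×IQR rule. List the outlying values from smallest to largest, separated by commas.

15.25, 24.51, 27.62

IQR = Q3 − Q1 = 21.16 − 19.12 = 2.04.
Lower fence = Q1 − 1.5·IQR = 19.12 − 3.06 = 16.06.
Upper fence = Q3 + 1.5·IQR = 21.16 + 3.06 = 24.22.
15.25 < 16.06 → outlier.
24.51 > 24.22 → outlier.
27.62 > 24.22 → outlier.
All remaining values lie within [16.06, 24.22].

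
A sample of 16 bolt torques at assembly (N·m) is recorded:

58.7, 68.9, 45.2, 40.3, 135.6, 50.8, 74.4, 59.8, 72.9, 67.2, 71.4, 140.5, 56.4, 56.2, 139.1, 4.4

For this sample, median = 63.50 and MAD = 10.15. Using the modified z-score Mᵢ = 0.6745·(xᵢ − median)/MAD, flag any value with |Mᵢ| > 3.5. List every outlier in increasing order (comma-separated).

4.4, 135.6, 139.1, 140.5

|Mᵢ| > 3.5 ⇔ |xᵢ − 63.50| > 3.5·10.15/0.6745 = 52.67.
So outliers lie outside [10.83, 116.17].
4.4: M = -3.93 → outlier.
135.6: M = 4.79 → outlier.
139.1: M = 5.02 → outlier.
140.5: M = 5.12 → outlier.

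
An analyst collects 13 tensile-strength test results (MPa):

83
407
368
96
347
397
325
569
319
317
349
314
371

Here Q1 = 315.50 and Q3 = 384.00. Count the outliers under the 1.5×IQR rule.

3

IQR = 68.50; fences at 315.50 − 102.75 = 212.75 and 384.00 + 102.75 = 486.75.
Outside the cutoffs: 83, 96, 569.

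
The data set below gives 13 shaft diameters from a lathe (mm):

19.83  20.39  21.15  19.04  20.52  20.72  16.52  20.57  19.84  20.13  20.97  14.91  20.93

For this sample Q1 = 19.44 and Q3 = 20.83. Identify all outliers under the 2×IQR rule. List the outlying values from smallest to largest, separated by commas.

14.91, 16.52

IQR = Q3 − Q1 = 20.83 − 19.44 = 1.39.
Lower fence = Q1 − 2·IQR = 19.44 − 2.78 = 16.66.
Upper fence = Q3 + 2·IQR = 20.83 + 2.78 = 23.61.
14.91 < 16.66 → outlier.
16.52 < 16.66 → outlier.
All remaining values lie within [16.66, 23.61].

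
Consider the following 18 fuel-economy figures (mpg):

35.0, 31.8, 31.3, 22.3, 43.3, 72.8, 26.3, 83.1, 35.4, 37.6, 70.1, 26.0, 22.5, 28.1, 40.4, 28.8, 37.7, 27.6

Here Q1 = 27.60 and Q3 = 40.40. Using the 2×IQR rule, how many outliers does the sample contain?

3

IQR = 12.80; fences at 27.60 − 25.60 = 2.00 and 40.40 + 25.60 = 66.00.
Outside the cutoffs: 70.1, 72.8, 83.1.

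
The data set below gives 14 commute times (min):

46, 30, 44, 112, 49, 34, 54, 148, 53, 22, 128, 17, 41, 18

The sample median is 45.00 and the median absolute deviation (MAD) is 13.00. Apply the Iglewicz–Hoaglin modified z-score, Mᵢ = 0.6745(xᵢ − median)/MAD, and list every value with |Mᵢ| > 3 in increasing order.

112, 128, 148

|Mᵢ| > 3 ⇔ |xᵢ − 45.00| > 3·13.00/0.6745 = 57.82.
So outliers lie outside [-12.82, 102.82].
112: M = 3.48 → outlier.
128: M = 4.31 → outlier.
148: M = 5.34 → outlier.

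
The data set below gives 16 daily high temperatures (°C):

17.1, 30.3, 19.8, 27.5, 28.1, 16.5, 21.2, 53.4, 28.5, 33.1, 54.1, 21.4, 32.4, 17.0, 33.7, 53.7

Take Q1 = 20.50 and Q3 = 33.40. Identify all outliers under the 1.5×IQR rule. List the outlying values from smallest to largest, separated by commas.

53.4, 53.7, 54.1

IQR = Q3 − Q1 = 33.40 − 20.50 = 12.90.
Lower fence = Q1 − 1.5·IQR = 20.50 − 19.35 = 1.15.
Upper fence = Q3 + 1.5·IQR = 33.40 + 19.35 = 52.75.
53.4 > 52.75 → outlier.
53.7 > 52.75 → outlier.
54.1 > 52.75 → outlier.
All remaining values lie within [1.15, 52.75].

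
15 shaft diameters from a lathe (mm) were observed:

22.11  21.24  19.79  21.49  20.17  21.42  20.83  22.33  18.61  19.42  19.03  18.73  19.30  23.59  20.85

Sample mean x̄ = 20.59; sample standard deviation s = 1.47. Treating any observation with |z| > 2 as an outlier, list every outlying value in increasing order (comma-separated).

23.59

Cutoffs at x̄ ± 2s: 20.59 ± 2·1.47 = [17.65, 23.53].
23.59: z = 2.04, |z| > 2 → outlier.
Every other value lies within [17.65, 23.53].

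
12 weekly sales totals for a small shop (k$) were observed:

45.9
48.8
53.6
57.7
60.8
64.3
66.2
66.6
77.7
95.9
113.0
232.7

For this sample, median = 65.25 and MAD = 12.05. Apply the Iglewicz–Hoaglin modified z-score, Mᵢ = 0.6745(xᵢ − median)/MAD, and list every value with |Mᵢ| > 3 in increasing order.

|Mᵢ| > 3 ⇔ |xᵢ − 65.25| > 3·12.05/0.6745 = 53.60.
So outliers lie outside [11.65, 118.85].
232.7: M = 9.37 → outlier.

232.7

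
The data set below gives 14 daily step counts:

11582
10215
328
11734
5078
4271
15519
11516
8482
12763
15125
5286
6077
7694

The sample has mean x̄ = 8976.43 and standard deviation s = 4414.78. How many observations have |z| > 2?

0

Cutoffs: x̄ ± 2s = [146.87, 17805.99].
Every value lies within the cutoffs.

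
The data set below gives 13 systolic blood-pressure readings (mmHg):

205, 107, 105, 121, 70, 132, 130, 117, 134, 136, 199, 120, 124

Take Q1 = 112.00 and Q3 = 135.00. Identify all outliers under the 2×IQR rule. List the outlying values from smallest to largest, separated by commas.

IQR = Q3 − Q1 = 135.00 − 112.00 = 23.00.
Lower fence = Q1 − 2·IQR = 112.00 − 46.00 = 66.00.
Upper fence = Q3 + 2·IQR = 135.00 + 46.00 = 181.00.
199 > 181.00 → outlier.
205 > 181.00 → outlier.
All remaining values lie within [66.00, 181.00].

199, 205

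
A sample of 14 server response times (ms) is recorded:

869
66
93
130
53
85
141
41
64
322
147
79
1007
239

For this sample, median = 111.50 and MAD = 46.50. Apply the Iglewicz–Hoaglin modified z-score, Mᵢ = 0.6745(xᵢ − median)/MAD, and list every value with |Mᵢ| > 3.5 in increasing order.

|Mᵢ| > 3.5 ⇔ |xᵢ − 111.50| > 3.5·46.50/0.6745 = 241.29.
So outliers lie outside [-129.79, 352.79].
869: M = 10.99 → outlier.
1007: M = 12.99 → outlier.

869, 1007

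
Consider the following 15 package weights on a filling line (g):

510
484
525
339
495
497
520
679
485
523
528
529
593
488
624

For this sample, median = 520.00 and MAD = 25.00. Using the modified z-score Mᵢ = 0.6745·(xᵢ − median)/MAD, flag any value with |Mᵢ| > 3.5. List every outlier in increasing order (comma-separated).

339, 679

|Mᵢ| > 3.5 ⇔ |xᵢ − 520.00| > 3.5·25.00/0.6745 = 129.73.
So outliers lie outside [390.27, 649.73].
339: M = -4.88 → outlier.
679: M = 4.29 → outlier.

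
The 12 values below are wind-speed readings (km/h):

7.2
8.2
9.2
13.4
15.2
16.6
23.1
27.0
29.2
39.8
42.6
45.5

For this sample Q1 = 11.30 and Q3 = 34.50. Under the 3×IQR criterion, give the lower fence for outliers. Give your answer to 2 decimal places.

-58.30

IQR = Q3 − Q1 = 34.50 − 11.30 = 23.20.
Lower fence = Q1 − 3·IQR = 11.30 − 69.60 = -58.30.
Upper fence = Q3 + 3·IQR = 34.50 + 69.60 = 104.10.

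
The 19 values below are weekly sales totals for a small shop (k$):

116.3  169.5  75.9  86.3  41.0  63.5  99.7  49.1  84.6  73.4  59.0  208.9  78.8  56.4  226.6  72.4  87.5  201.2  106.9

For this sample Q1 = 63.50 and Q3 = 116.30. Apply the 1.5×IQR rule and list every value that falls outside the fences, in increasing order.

IQR = Q3 − Q1 = 116.30 − 63.50 = 52.80.
Lower fence = Q1 − 1.5·IQR = 63.50 − 79.20 = -15.70.
Upper fence = Q3 + 1.5·IQR = 116.30 + 79.20 = 195.50.
201.2 > 195.50 → outlier.
208.9 > 195.50 → outlier.
226.6 > 195.50 → outlier.
All remaining values lie within [-15.70, 195.50].

201.2, 208.9, 226.6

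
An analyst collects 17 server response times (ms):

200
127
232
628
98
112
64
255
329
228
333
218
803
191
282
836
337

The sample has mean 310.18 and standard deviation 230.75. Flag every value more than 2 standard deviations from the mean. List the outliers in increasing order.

803, 836

Cutoffs at x̄ ± 2s: 310.18 ± 2·230.75 = [-151.32, 771.68].
803: z = 2.14, |z| > 2 → outlier.
836: z = 2.28, |z| > 2 → outlier.
Every other value lies within [-151.32, 771.68].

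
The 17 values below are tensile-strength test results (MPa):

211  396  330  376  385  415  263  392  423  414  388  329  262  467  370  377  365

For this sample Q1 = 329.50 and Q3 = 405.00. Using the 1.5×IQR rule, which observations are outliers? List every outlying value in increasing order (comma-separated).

IQR = Q3 − Q1 = 405.00 − 329.50 = 75.50.
Lower fence = Q1 − 1.5·IQR = 329.50 − 113.25 = 216.25.
Upper fence = Q3 + 1.5·IQR = 405.00 + 113.25 = 518.25.
211 < 216.25 → outlier.
All remaining values lie within [216.25, 518.25].

211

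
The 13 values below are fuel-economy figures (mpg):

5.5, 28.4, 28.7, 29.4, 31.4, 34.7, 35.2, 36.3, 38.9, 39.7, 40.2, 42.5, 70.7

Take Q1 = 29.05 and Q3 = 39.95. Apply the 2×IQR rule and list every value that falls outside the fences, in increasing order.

IQR = Q3 − Q1 = 39.95 − 29.05 = 10.90.
Lower fence = Q1 − 2·IQR = 29.05 − 21.80 = 7.25.
Upper fence = Q3 + 2·IQR = 39.95 + 21.80 = 61.75.
5.5 < 7.25 → outlier.
70.7 > 61.75 → outlier.
All remaining values lie within [7.25, 61.75].

5.5, 70.7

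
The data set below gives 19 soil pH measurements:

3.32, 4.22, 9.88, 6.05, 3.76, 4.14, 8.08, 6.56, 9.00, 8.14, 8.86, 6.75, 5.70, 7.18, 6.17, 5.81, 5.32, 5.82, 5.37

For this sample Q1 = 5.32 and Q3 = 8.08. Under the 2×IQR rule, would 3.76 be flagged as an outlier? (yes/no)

no

IQR = Q3 − Q1 = 8.08 − 5.32 = 2.76.
Lower fence = Q1 − 2·IQR = 5.32 − 5.52 = -0.20.
Upper fence = Q3 + 2·IQR = 8.08 + 5.52 = 13.60.
3.76 lies within [-0.20, 13.60].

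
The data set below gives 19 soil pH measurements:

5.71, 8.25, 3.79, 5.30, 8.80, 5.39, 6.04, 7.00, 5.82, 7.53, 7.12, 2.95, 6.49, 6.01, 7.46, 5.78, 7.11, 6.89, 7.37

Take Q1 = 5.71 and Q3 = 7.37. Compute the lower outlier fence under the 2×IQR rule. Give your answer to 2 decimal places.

IQR = Q3 − Q1 = 7.37 − 5.71 = 1.66.
Lower fence = Q1 − 2·IQR = 5.71 − 3.32 = 2.39.
Upper fence = Q3 + 2·IQR = 7.37 + 3.32 = 10.69.

2.39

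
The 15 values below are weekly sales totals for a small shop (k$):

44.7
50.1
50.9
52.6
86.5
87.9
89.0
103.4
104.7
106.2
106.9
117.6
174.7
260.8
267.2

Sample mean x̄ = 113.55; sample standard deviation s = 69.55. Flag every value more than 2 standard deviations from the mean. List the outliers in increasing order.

Cutoffs at x̄ ± 2s: 113.55 ± 2·69.55 = [-25.55, 252.65].
260.8: z = 2.12, |z| > 2 → outlier.
267.2: z = 2.21, |z| > 2 → outlier.
Every other value lies within [-25.55, 252.65].

260.8, 267.2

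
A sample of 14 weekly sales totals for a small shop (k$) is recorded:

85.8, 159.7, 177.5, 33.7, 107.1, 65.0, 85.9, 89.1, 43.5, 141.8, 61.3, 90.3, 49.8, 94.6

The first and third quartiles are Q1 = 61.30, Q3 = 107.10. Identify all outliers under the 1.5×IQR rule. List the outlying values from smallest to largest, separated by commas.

IQR = Q3 − Q1 = 107.10 − 61.30 = 45.80.
Lower fence = Q1 − 1.5·IQR = 61.30 − 68.70 = -7.40.
Upper fence = Q3 + 1.5·IQR = 107.10 + 68.70 = 175.80.
177.5 > 175.80 → outlier.
All remaining values lie within [-7.40, 175.80].

177.5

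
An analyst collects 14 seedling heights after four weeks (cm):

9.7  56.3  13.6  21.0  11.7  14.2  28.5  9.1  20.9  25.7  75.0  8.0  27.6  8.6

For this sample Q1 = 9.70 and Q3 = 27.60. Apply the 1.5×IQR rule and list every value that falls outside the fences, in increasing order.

IQR = Q3 − Q1 = 27.60 − 9.70 = 17.90.
Lower fence = Q1 − 1.5·IQR = 9.70 − 26.85 = -17.15.
Upper fence = Q3 + 1.5·IQR = 27.60 + 26.85 = 54.45.
56.3 > 54.45 → outlier.
75.0 > 54.45 → outlier.
All remaining values lie within [-17.15, 54.45].

56.3, 75.0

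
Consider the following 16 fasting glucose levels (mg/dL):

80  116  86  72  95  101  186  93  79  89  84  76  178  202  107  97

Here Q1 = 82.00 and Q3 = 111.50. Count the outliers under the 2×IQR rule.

IQR = 29.50; fences at 82.00 − 59.00 = 23.00 and 111.50 + 59.00 = 170.50.
Outside the cutoffs: 178, 186, 202.

3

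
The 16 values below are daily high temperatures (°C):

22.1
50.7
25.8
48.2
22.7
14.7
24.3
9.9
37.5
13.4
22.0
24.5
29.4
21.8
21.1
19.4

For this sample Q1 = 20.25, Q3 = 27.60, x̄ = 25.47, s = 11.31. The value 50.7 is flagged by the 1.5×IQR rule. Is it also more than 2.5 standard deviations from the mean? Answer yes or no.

no

z = (50.7 − 25.47) / 11.31 = 2.23.
|z| = 2.23 ≤ 2.5.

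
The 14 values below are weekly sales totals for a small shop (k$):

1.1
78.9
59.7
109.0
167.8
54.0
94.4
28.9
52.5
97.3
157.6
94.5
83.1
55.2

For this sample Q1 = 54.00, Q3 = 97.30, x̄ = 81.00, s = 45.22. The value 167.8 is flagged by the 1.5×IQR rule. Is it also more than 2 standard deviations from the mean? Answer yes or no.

no

z = (167.8 − 81.00) / 45.22 = 1.92.
|z| = 1.92 ≤ 2.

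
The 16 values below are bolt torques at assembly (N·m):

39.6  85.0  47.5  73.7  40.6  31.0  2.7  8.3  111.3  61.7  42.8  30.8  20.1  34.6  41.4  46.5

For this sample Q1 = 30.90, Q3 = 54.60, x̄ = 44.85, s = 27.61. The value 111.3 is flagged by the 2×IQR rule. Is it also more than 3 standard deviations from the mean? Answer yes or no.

z = (111.3 − 44.85) / 27.61 = 2.41.
|z| = 2.41 ≤ 3.

no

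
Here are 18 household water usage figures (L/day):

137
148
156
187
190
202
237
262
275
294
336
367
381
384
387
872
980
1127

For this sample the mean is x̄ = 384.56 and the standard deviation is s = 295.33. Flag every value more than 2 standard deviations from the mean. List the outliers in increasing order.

980, 1127

Cutoffs at x̄ ± 2s: 384.56 ± 2·295.33 = [-206.10, 975.22].
980: z = 2.02, |z| > 2 → outlier.
1127: z = 2.51, |z| > 2 → outlier.
Every other value lies within [-206.10, 975.22].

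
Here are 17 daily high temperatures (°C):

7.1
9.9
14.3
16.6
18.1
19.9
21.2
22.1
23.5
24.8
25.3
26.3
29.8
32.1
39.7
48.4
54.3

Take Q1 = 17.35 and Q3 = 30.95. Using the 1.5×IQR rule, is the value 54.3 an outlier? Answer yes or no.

IQR = Q3 − Q1 = 30.95 − 17.35 = 13.60.
Lower fence = Q1 − 1.5·IQR = 17.35 − 20.40 = -3.05.
Upper fence = Q3 + 1.5·IQR = 30.95 + 20.40 = 51.35.
54.3 lies above the upper fence.

yes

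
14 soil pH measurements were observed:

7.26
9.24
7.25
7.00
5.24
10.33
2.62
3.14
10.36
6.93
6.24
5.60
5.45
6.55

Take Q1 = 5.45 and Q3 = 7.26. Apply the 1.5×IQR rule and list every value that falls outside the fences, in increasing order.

2.62, 10.33, 10.36

IQR = Q3 − Q1 = 7.26 − 5.45 = 1.81.
Lower fence = Q1 − 1.5·IQR = 5.45 − 2.715 = 2.735.
Upper fence = Q3 + 1.5·IQR = 7.26 + 2.715 = 9.975.
2.62 < 2.735 → outlier.
10.33 > 9.975 → outlier.
10.36 > 9.975 → outlier.
All remaining values lie within [2.735, 9.975].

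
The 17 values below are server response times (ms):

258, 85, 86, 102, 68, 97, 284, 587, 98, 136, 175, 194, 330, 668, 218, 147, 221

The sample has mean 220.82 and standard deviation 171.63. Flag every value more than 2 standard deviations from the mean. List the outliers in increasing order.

Cutoffs at x̄ ± 2s: 220.82 ± 2·171.63 = [-122.44, 564.08].
587: z = 2.13, |z| > 2 → outlier.
668: z = 2.61, |z| > 2 → outlier.
Every other value lies within [-122.44, 564.08].

587, 668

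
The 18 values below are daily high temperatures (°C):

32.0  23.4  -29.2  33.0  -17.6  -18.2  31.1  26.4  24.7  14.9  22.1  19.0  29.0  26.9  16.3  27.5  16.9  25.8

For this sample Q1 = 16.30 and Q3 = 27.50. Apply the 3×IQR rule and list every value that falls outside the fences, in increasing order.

-29.2, -18.2, -17.6

IQR = Q3 − Q1 = 27.50 − 16.30 = 11.20.
Lower fence = Q1 − 3·IQR = 16.30 − 33.60 = -17.30.
Upper fence = Q3 + 3·IQR = 27.50 + 33.60 = 61.10.
-29.2 < -17.30 → outlier.
-18.2 < -17.30 → outlier.
-17.6 < -17.30 → outlier.
All remaining values lie within [-17.30, 61.10].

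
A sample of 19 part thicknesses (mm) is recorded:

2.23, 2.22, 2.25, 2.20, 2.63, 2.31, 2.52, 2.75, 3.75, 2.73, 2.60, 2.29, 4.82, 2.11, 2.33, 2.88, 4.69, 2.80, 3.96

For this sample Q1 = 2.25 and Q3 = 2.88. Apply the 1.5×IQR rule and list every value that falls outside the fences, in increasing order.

3.96, 4.69, 4.82

IQR = Q3 − Q1 = 2.88 − 2.25 = 0.63.
Lower fence = Q1 − 1.5·IQR = 2.25 − 0.945 = 1.305.
Upper fence = Q3 + 1.5·IQR = 2.88 + 0.945 = 3.825.
3.96 > 3.825 → outlier.
4.69 > 3.825 → outlier.
4.82 > 3.825 → outlier.
All remaining values lie within [1.305, 3.825].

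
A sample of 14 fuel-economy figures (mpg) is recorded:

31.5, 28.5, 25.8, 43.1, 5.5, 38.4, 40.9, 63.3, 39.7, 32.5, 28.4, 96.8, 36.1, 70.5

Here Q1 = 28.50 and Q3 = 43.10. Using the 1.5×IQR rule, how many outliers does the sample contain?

IQR = 14.60; fences at 28.50 − 21.90 = 6.60 and 43.10 + 21.90 = 65.00.
Outside the cutoffs: 5.5, 70.5, 96.8.

3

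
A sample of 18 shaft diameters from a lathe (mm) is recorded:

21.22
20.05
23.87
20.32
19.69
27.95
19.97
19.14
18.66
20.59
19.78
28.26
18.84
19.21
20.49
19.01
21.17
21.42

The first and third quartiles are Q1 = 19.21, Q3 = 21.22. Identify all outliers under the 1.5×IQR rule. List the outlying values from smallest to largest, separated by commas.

IQR = Q3 − Q1 = 21.22 − 19.21 = 2.01.
Lower fence = Q1 − 1.5·IQR = 19.21 − 3.015 = 16.195.
Upper fence = Q3 + 1.5·IQR = 21.22 + 3.015 = 24.235.
27.95 > 24.235 → outlier.
28.26 > 24.235 → outlier.
All remaining values lie within [16.195, 24.235].

27.95, 28.26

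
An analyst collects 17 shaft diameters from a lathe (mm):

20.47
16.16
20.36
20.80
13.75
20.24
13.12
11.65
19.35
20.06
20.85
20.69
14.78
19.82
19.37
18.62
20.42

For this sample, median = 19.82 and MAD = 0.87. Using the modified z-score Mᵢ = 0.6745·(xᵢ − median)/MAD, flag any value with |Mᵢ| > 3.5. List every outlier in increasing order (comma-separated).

|Mᵢ| > 3.5 ⇔ |xᵢ − 19.82| > 3.5·0.87/0.6745 = 4.51.
So outliers lie outside [15.31, 24.33].
11.65: M = -6.33 → outlier.
13.12: M = -5.19 → outlier.
13.75: M = -4.71 → outlier.
14.78: M = -3.91 → outlier.

11.65, 13.12, 13.75, 14.78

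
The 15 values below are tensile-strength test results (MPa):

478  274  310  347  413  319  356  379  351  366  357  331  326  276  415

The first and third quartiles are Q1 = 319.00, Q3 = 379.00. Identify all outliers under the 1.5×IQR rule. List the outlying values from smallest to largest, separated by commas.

478

IQR = Q3 − Q1 = 379.00 − 319.00 = 60.00.
Lower fence = Q1 − 1.5·IQR = 319.00 − 90.00 = 229.00.
Upper fence = Q3 + 1.5·IQR = 379.00 + 90.00 = 469.00.
478 > 469.00 → outlier.
All remaining values lie within [229.00, 469.00].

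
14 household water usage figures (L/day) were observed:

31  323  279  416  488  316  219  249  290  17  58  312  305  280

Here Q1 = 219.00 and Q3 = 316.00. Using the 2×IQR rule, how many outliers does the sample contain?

IQR = 97.00; fences at 219.00 − 194.00 = 25.00 and 316.00 + 194.00 = 510.00.
Outside the cutoffs: 17.

1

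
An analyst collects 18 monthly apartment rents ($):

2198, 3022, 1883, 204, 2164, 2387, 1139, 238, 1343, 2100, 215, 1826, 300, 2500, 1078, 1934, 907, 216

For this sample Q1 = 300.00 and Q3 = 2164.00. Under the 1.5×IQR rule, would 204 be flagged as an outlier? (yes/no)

no

IQR = Q3 − Q1 = 2164.00 − 300.00 = 1864.00.
Lower fence = Q1 − 1.5·IQR = 300.00 − 2796.00 = -2496.00.
Upper fence = Q3 + 1.5·IQR = 2164.00 + 2796.00 = 4960.00.
204 lies within [-2496.00, 4960.00].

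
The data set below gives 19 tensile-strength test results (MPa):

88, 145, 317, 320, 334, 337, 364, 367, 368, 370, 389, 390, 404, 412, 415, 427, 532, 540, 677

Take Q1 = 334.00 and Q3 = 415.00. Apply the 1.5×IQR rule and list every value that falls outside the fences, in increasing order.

IQR = Q3 − Q1 = 415.00 − 334.00 = 81.00.
Lower fence = Q1 − 1.5·IQR = 334.00 − 121.50 = 212.50.
Upper fence = Q3 + 1.5·IQR = 415.00 + 121.50 = 536.50.
88 < 212.50 → outlier.
145 < 212.50 → outlier.
540 > 536.50 → outlier.
677 > 536.50 → outlier.
All remaining values lie within [212.50, 536.50].

88, 145, 540, 677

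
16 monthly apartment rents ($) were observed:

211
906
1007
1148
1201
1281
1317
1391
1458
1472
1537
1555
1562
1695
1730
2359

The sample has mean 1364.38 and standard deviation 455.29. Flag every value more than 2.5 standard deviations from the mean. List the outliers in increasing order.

211

Cutoffs at x̄ ± 2.5s: 1364.38 ± 2.5·455.29 = [226.155, 2502.605].
211: z = -2.53, |z| > 2.5 → outlier.
Every other value lies within [226.155, 2502.605].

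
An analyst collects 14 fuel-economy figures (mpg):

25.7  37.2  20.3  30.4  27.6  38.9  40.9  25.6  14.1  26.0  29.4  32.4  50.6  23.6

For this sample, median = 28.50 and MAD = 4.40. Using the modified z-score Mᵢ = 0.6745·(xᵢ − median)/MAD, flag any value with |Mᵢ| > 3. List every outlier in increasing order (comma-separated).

50.6

|Mᵢ| > 3 ⇔ |xᵢ − 28.50| > 3·4.40/0.6745 = 19.57.
So outliers lie outside [8.93, 48.07].
50.6: M = 3.39 → outlier.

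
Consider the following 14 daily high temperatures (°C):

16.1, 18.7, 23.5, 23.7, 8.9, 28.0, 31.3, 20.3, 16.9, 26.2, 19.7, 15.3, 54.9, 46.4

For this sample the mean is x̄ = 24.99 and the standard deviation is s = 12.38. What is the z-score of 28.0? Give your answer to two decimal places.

z = (28.0 − 24.99) / 12.38 = 0.24.

0.24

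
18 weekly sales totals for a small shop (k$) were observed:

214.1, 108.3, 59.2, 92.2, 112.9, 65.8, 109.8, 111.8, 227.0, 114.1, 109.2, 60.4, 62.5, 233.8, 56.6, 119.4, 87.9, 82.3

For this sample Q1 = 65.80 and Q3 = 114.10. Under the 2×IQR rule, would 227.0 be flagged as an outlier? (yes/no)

IQR = Q3 − Q1 = 114.10 − 65.80 = 48.30.
Lower fence = Q1 − 2·IQR = 65.80 − 96.60 = -30.80.
Upper fence = Q3 + 2·IQR = 114.10 + 96.60 = 210.70.
227.0 lies above the upper fence.

yes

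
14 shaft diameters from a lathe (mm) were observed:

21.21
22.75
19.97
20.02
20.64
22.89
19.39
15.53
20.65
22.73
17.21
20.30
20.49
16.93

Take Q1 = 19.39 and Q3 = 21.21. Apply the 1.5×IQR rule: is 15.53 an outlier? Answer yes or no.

yes

IQR = Q3 − Q1 = 21.21 − 19.39 = 1.82.
Lower fence = Q1 − 1.5·IQR = 19.39 − 2.73 = 16.66.
Upper fence = Q3 + 1.5·IQR = 21.21 + 2.73 = 23.94.
15.53 lies below the lower fence.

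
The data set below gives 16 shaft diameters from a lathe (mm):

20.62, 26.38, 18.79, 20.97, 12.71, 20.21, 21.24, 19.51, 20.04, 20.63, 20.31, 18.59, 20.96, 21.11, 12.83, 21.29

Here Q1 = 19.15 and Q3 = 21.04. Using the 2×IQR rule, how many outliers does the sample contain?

IQR = 1.89; fences at 19.15 − 3.78 = 15.37 and 21.04 + 3.78 = 24.82.
Outside the cutoffs: 12.71, 12.83, 26.38.

3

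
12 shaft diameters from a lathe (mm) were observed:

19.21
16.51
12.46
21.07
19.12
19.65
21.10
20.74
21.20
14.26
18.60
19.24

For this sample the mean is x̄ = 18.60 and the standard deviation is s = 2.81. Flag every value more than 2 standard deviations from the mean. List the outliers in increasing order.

12.46

Cutoffs at x̄ ± 2s: 18.60 ± 2·2.81 = [12.98, 24.22].
12.46: z = -2.19, |z| > 2 → outlier.
Every other value lies within [12.98, 24.22].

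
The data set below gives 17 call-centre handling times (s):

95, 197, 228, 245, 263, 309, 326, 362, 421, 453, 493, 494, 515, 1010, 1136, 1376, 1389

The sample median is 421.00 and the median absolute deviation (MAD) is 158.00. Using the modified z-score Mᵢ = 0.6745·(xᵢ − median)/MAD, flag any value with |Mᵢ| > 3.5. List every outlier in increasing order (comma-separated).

1376, 1389

|Mᵢ| > 3.5 ⇔ |xᵢ − 421.00| > 3.5·158.00/0.6745 = 819.87.
So outliers lie outside [-398.87, 1240.87].
1376: M = 4.08 → outlier.
1389: M = 4.13 → outlier.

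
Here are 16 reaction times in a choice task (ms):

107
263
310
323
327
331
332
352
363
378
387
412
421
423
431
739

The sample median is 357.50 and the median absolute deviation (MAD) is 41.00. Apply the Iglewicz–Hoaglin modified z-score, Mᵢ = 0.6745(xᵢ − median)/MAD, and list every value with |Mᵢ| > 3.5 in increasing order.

107, 739

|Mᵢ| > 3.5 ⇔ |xᵢ − 357.50| > 3.5·41.00/0.6745 = 212.75.
So outliers lie outside [144.75, 570.25].
107: M = -4.12 → outlier.
739: M = 6.28 → outlier.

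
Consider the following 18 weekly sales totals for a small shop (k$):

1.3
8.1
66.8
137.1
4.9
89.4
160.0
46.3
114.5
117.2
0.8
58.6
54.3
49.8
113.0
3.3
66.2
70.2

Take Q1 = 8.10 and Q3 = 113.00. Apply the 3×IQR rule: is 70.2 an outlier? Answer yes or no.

IQR = Q3 − Q1 = 113.00 − 8.10 = 104.90.
Lower fence = Q1 − 3·IQR = 8.10 − 314.70 = -306.60.
Upper fence = Q3 + 3·IQR = 113.00 + 314.70 = 427.70.
70.2 lies within [-306.60, 427.70].

no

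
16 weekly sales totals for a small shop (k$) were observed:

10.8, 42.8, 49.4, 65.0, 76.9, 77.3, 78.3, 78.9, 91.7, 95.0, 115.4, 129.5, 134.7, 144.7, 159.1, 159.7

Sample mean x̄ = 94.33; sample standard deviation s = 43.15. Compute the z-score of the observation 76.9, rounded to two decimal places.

-0.40

z = (76.9 − 94.33) / 43.15 = -0.40.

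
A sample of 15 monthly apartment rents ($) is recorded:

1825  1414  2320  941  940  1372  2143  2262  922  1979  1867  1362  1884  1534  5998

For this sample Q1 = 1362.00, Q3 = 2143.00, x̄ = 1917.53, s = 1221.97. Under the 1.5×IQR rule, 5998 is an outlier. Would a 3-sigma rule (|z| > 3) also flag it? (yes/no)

z = (5998 − 1917.53) / 1221.97 = 3.34.
|z| = 3.34 > 3.

yes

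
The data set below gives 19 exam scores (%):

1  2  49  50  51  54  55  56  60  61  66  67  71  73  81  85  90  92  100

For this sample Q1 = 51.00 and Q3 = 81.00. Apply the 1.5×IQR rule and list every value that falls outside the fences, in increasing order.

1, 2

IQR = Q3 − Q1 = 81.00 − 51.00 = 30.00.
Lower fence = Q1 − 1.5·IQR = 51.00 − 45.00 = 6.00.
Upper fence = Q3 + 1.5·IQR = 81.00 + 45.00 = 126.00.
1 < 6.00 → outlier.
2 < 6.00 → outlier.
All remaining values lie within [6.00, 126.00].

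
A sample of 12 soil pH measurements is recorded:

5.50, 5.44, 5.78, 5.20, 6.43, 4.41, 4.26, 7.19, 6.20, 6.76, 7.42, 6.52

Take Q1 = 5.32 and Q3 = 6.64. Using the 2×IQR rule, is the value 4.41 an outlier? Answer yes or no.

no

IQR = Q3 − Q1 = 6.64 − 5.32 = 1.32.
Lower fence = Q1 − 2·IQR = 5.32 − 2.64 = 2.68.
Upper fence = Q3 + 2·IQR = 6.64 + 2.64 = 9.28.
4.41 lies within [2.68, 9.28].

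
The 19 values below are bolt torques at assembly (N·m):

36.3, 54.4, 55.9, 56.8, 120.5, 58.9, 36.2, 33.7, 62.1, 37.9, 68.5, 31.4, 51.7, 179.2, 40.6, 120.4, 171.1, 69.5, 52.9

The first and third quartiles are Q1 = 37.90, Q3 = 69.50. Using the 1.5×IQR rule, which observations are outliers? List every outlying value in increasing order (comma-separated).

120.4, 120.5, 171.1, 179.2

IQR = Q3 − Q1 = 69.50 − 37.90 = 31.60.
Lower fence = Q1 − 1.5·IQR = 37.90 − 47.40 = -9.50.
Upper fence = Q3 + 1.5·IQR = 69.50 + 47.40 = 116.90.
120.4 > 116.90 → outlier.
120.5 > 116.90 → outlier.
171.1 > 116.90 → outlier.
179.2 > 116.90 → outlier.
All remaining values lie within [-9.50, 116.90].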